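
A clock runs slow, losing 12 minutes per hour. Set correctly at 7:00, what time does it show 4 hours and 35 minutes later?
For every 60 true minutes, the faulty clock advances 60 - 12 = 48 minutes.
True elapsed: 4 hours and 35 minutes = 275 minutes.
Faulty clock advances: 275 x 48/60 = 220 minutes (drift: 55 minutes behind).
Shown time: 7:00 + 220 minutes = 10:40.

Final answer: 10:40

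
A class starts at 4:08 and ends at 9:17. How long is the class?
From 4:08 to 9:17:
(9 x 60 + 17) - (4 x 60 + 8) = 557 - 248 = 309 minutes
= 5 hours and 9 minutes

Final answer: 5 hours and 9 minutes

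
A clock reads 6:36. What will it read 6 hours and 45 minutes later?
Starting time: 6:36
Adding 45 minutes to 36 minutes: 36 + 45 = 81 minutes = 1 hour and 21 minutes
Adding 6 hours: 6 + 6 + 1 (carry) = 13 - 12 = 1
Final time: 1:21

Final answer: 1:21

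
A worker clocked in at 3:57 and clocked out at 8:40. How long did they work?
From 3:57 to 8:40:
(8 x 60 + 40) - (3 x 60 + 57) = 520 - 237 = 283 minutes
= 4 hours and 43 minutes

Final answer: 4 hours and 43 minutes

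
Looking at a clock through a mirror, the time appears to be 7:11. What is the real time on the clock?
Reflection across the vertical (12-6) axis maps a hand at angle A degrees to (360 - A) degrees, which sends a reading of T minutes past 12:00 to (720 - T) minutes past 12:00.
Mirror reads 7:11 = 431 minutes past 12:00.
Actual time: (720 - 431) mod 720 = 289 minutes = 4:49.

Final answer: 4:49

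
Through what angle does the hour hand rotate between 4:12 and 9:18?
The hour hand moves 0.5 degrees per minute.
Time elapsed: 9:18 - 4:12 = 306 minutes
Angular displacement: 306 x 0.5 = 153 degrees

Final answer: 153 degrees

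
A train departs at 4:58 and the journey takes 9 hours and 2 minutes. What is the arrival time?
Starting time: 4:58
Adding 2 minutes to 58 minutes: 58 + 2 = 60 minutes = 1 hour
Adding 9 hours: 4 + 9 + 1 (carry) = 14 - 12 = 2
Final time: 2:00

Final answer: 2:00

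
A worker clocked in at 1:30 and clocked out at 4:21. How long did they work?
From 1:30 to 4:21:
(4 x 60 + 21) - (1 x 60 + 30) = 261 - 90 = 171 minutes
= 2 hours and 51 minutes

Final answer: 2 hours and 51 minutes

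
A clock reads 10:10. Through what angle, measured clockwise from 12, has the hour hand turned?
The hour hand moves 30 degrees per hour and 0.5 degrees per minute.
At 10:10: (10) x 30 + 10 x 0.5 = 300 + 5 = 305 degrees

Final answer: 305 degrees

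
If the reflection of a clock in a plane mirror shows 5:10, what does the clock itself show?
Reflection across the vertical (12-6) axis maps a hand at angle A degrees to (360 - A) degrees, which sends a reading of T minutes past 12:00 to (720 - T) minutes past 12:00.
Mirror reads 5:10 = 310 minutes past 12:00.
Actual time: (720 - 310) mod 720 = 410 minutes = 6:50.

Final answer: 6:50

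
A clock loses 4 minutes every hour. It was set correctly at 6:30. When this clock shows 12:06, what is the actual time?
For every 60 true minutes, the faulty clock advances 56 minutes, so 1 faulty-clock minute corresponds to 60/56 true minutes.
From 6:30 to 12:06 on the faulty dial is 336 minutes.
True elapsed: 336 x 60/56 = 360 minutes = 6 hours.
True time: 6:30 + 6 hours = 12:30.

Final answer: 12:30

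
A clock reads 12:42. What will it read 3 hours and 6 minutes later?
Starting time: 12:42
Adding 6 minutes to 42 minutes: 42 + 6 = 48 minutes
Adding 3 hours: 12 + 3 = 15 - 12 = 3
Final time: 3:48

Final answer: 3:48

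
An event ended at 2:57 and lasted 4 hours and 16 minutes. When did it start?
Starting time: 2:57 = 177 total minutes past 12:00
Subtracting: 4 hours and 16 minutes = 256 minutes
177 - 256 = -79 (negative, add 12 hours = 720) = 641 minutes
= 10 hours and 41 minutes past 12:00 = 10:41

Final answer: 10:41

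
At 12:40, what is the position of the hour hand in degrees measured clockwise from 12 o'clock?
The hour hand moves 30 degrees per hour and 0.5 degrees per minute.
At 12:40: (0) x 30 + 40 x 0.5 = 0 + 20 = 20 degrees

Final answer: 20 degrees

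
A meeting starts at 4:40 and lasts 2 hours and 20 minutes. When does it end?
Starting time: 4:40
Adding 20 minutes to 40 minutes: 40 + 20 = 60 minutes = 1 hour
Adding 2 hours: 4 + 2 + 1 (carry) = 7
Final time: 7:00

Final answer: 7:00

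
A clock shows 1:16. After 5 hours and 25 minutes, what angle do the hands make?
First find the time 5 hours and 25 minutes after 1:16.
Total minutes: 1 x 60 + 16 + 5 x 60 + 25 = 401.
401 mod 720 = 401 minutes = 6:41.
Now compute the angle at 6:41:
Hour hand: 6 x 30 + 41 x 0.5 = 200.5 degrees
Minute hand: 41 x 6 = 246 degrees
Difference: |200.5 - 246| = 45.5 degrees
The angle is 45.5 degrees

Final answer: 45.5 degrees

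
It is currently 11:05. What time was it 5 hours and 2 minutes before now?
Starting time: 11:05 = 665 total minutes past 12:00
Subtracting: 5 hours and 2 minutes = 302 minutes
665 - 302 = 363 minutes
= 6 hours and 3 minutes past 12:00 = 6:03

Final answer: 6:03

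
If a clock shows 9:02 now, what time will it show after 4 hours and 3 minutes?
Starting time: 9:02
Adding 3 minutes to 2 minutes: 2 + 3 = 5 minutes
Adding 4 hours: 9 + 4 = 13 - 12 = 1
Final time: 1:05

Final answer: 1:05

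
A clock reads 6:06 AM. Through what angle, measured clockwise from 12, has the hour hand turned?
The hour hand moves 30 degrees per hour and 0.5 degrees per minute.
At 6:06: (6) x 30 + 6 x 0.5 = 180 + 3 = 183 degrees

Final answer: 183 degrees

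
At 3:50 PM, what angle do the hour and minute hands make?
Hour hand position: 3 x 30 + 50 x 0.5 = 115 degrees
Minute hand position: 50 x 6 = 300 degrees
Difference: |115 - 300| = 185 degrees
Since 185 > 180, the smaller angle is 360 - 185 = 175 degrees

Final answer: 175 degrees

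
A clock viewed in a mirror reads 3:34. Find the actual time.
Reflection across the vertical (12-6) axis maps a hand at angle A degrees to (360 - A) degrees, which sends a reading of T minutes past 12:00 to (720 - T) minutes past 12:00.
Mirror reads 3:34 = 214 minutes past 12:00.
Actual time: (720 - 214) mod 720 = 506 minutes = 8:26.

Final answer: 8:26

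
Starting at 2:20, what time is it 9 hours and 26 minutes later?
Starting time: 2:20
Adding 26 minutes to 20 minutes: 20 + 26 = 46 minutes
Adding 9 hours: 2 + 9 = 11
Final time: 11:46

Final answer: 11:46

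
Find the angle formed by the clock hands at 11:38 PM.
Hour hand position: 11 x 30 + 38 x 0.5 = 349 degrees
Minute hand position: 38 x 6 = 228 degrees
Difference: |349 - 228| = 121 degrees
The angle between the hands is 121 degrees

Final answer: 121 degrees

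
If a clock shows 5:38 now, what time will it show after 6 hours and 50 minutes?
Starting time: 5:38
Adding 50 minutes to 38 minutes: 38 + 50 = 88 minutes = 1 hour and 28 minutes
Adding 6 hours: 5 + 6 + 1 (carry) = 12
Final time: 12:28

Final answer: 12:28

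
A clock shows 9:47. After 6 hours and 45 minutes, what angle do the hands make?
First find the time 6 hours and 45 minutes after 9:47.
Total minutes: 9 x 60 + 47 + 6 x 60 + 45 = 992.
992 mod 720 = 272 minutes = 4:32.
Now compute the angle at 4:32:
Hour hand: 4 x 30 + 32 x 0.5 = 136 degrees
Minute hand: 32 x 6 = 192 degrees
Difference: |136 - 192| = 56 degrees
The angle is 56 degrees

Final answer: 56 degrees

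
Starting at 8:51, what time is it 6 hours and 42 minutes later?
Starting time: 8:51
Adding 42 minutes to 51 minutes: 51 + 42 = 93 minutes = 1 hour and 33 minutes
Adding 6 hours: 8 + 6 + 1 (carry) = 15 - 12 = 3
Final time: 3:33

Final answer: 3:33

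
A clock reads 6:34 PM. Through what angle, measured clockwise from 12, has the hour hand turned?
The hour hand moves 30 degrees per hour and 0.5 degrees per minute.
At 6:34: (6) x 30 + 34 x 0.5 = 180 + 17 = 197 degrees

Final answer: 197 degrees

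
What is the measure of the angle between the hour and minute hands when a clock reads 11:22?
Hour hand position: 11 x 30 + 22 x 0.5 = 341 degrees
Minute hand position: 22 x 6 = 132 degrees
Difference: |341 - 132| = 209 degrees
Since 209 > 180, the smaller angle is 360 - 209 = 151 degrees

Final answer: 151 degrees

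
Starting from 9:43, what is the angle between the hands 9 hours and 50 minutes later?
First find the time 9 hours and 50 minutes after 9:43.
Total minutes: 9 x 60 + 43 + 9 x 60 + 50 = 1173.
1173 mod 720 = 453 minutes = 7:33.
Now compute the angle at 7:33:
Hour hand: 7 x 30 + 33 x 0.5 = 226.5 degrees
Minute hand: 33 x 6 = 198 degrees
Difference: |226.5 - 198| = 28.5 degrees
The angle is 28.5 degrees

Final answer: 28.5 degrees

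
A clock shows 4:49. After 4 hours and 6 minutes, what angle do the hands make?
First find the time 4 hours and 6 minutes after 4:49.
Total minutes: 4 x 60 + 49 + 4 x 60 + 6 = 535.
535 mod 720 = 535 minutes = 8:55.
Now compute the angle at 8:55:
Hour hand: 8 x 30 + 55 x 0.5 = 267.5 degrees
Minute hand: 55 x 6 = 330 degrees
Difference: |267.5 - 330| = 62.5 degrees
The angle is 62.5 degrees

Final answer: 62.5 degrees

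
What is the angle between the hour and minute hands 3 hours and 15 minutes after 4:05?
First find the time 3 hours and 15 minutes after 4:05.
Total minutes: 4 x 60 + 5 + 3 x 60 + 15 = 440.
440 mod 720 = 440 minutes = 7:20.
Now compute the angle at 7:20:
Hour hand: 7 x 30 + 20 x 0.5 = 220 degrees
Minute hand: 20 x 6 = 120 degrees
Difference: |220 - 120| = 100 degrees
The angle is 100 degrees

Final answer: 100 degrees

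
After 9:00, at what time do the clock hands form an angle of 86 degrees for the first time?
At t minutes past 9:00, the hour hand is at 30 x 9 + 0.5t degrees and the minute hand is at 6t degrees.
The smaller angle between them is 86 degrees when |30H - 5.5t| = 86 or |30H - 5.5t| = 274.
With H = 9, solve 30 x 9 - 5.5t = +/- target for each target:
  t = (30 x 9 - 86) / 5.5 = 33.45
  t = (30 x 9 + 86) / 5.5 = 64.73 (outside (0, 60))
  t = (30 x 9 - 274) / 5.5 = -0.73 (outside (0, 60))
  t = (30 x 9 + 274) / 5.5 = 98.91 (outside (0, 60))
Valid solutions in (0, 60): {33.45} minutes.
The first occurrence is t = 33.45 minutes.
The hands form a 86-degree angle at 33.45 minutes past 9:00.

Final answer: 33.45 minutes past 9:00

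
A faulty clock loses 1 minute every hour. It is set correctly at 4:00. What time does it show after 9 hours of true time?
For every 60 true minutes, the faulty clock advances 60 - 1 = 59 minutes.
True elapsed: 9 hours = 540 minutes.
Faulty clock advances: 540 x 59/60 = 531 minutes (drift: 9 minutes behind).
Shown time: 4:00 + 531 minutes = 12:51.

Final answer: 12:51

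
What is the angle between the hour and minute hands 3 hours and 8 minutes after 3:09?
First find the time 3 hours and 8 minutes after 3:09.
Total minutes: 3 x 60 + 9 + 3 x 60 + 8 = 377.
377 mod 720 = 377 minutes = 6:17.
Now compute the angle at 6:17:
Hour hand: 6 x 30 + 17 x 0.5 = 188.5 degrees
Minute hand: 17 x 6 = 102 degrees
Difference: |188.5 - 102| = 86.5 degrees
The angle is 86.5 degrees

Final answer: 86.5 degrees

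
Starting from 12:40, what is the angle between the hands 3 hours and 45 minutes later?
First find the time 3 hours and 45 minutes after 12:40.
Total minutes: 12 x 60 + 40 + 3 x 60 + 45 = 985.
985 mod 720 = 265 minutes = 4:25.
Now compute the angle at 4:25:
Hour hand: 4 x 30 + 25 x 0.5 = 132.5 degrees
Minute hand: 25 x 6 = 150 degrees
Difference: |132.5 - 150| = 17.5 degrees
The angle is 17.5 degrees

Final answer: 17.5 degrees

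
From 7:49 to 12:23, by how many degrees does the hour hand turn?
The hour hand moves 0.5 degrees per minute.
Time elapsed: 12:23 - 7:49 = 274 minutes
Angular displacement: 274 x 0.5 = 137 degrees

Final answer: 137 degrees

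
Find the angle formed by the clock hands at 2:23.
Hour hand position: 2 x 30 + 23 x 0.5 = 71.5 degrees
Minute hand position: 23 x 6 = 138 degrees
Difference: |71.5 - 138| = 66.5 degrees
The angle between the hands is 66.5 degrees

Final answer: 66.5 degrees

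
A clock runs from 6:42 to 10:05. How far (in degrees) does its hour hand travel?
The hour hand moves 0.5 degrees per minute.
Time elapsed: 10:05 - 6:42 = 203 minutes
Angular displacement: 203 x 0.5 = 101.5 degrees

Final answer: 101.5 degrees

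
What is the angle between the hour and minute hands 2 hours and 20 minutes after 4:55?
First find the time 2 hours and 20 minutes after 4:55.
Total minutes: 4 x 60 + 55 + 2 x 60 + 20 = 435.
435 mod 720 = 435 minutes = 7:15.
Now compute the angle at 7:15:
Hour hand: 7 x 30 + 15 x 0.5 = 217.5 degrees
Minute hand: 15 x 6 = 90 degrees
Difference: |217.5 - 90| = 127.5 degrees
The angle is 127.5 degrees

Final answer: 127.5 degrees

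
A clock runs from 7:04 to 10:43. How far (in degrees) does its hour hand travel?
The hour hand moves 0.5 degrees per minute.
Time elapsed: 10:43 - 7:04 = 219 minutes
Angular displacement: 219 x 0.5 = 109.5 degrees

Final answer: 109.5 degrees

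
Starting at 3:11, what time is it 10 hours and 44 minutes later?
Starting time: 3:11
Adding 44 minutes to 11 minutes: 11 + 44 = 55 minutes
Adding 10 hours: 3 + 10 = 13 - 12 = 1
Final time: 1:55

Final answer: 1:55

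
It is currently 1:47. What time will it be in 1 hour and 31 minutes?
Starting time: 1:47
Adding 31 minutes to 47 minutes: 47 + 31 = 78 minutes = 1 hour and 18 minutes
Adding 1 hour: 1 + 1 + 1 (carry) = 3
Final time: 3:18

Final answer: 3:18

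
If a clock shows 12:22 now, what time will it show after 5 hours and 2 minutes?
Starting time: 12:22
Adding 2 minutes to 22 minutes: 22 + 2 = 24 minutes
Adding 5 hours: 12 + 5 = 17 - 12 = 5
Final time: 5:24

Final answer: 5:24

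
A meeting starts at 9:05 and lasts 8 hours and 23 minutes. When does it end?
Starting time: 9:05
Adding 23 minutes to 5 minutes: 5 + 23 = 28 minutes
Adding 8 hours: 9 + 8 = 17 - 12 = 5
Final time: 5:28

Final answer: 5:28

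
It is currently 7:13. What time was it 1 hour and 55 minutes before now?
Starting time: 7:13 = 433 total minutes past 12:00
Subtracting: 1 hour and 55 minutes = 115 minutes
433 - 115 = 318 minutes
= 5 hours and 18 minutes past 12:00 = 5:18

Final answer: 5:18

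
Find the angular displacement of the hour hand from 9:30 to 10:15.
The hour hand moves 0.5 degrees per minute.
Time elapsed: 10:15 - 9:30 = 45 minutes
Angular displacement: 45 x 0.5 = 22.5 degrees

Final answer: 22.5 degrees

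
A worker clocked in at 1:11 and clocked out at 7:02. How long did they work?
From 1:11 to 7:02:
(7 x 60 + 2) - (1 x 60 + 11) = 422 - 71 = 351 minutes
= 5 hours and 51 minutes

Final answer: 5 hours and 51 minutes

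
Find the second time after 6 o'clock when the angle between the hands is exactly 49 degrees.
At t minutes past 6:00, the hour hand is at 30 x 6 + 0.5t degrees and the minute hand is at 6t degrees.
The smaller angle between them is 49 degrees when |30H - 5.5t| = 49 or |30H - 5.5t| = 311.
With H = 6, solve 30 x 6 - 5.5t = +/- target for each target:
  t = (30 x 6 - 49) / 5.5 = 23.82
  t = (30 x 6 + 49) / 5.5 = 41.64
  t = (30 x 6 - 311) / 5.5 = -23.82 (outside (0, 60))
  t = (30 x 6 + 311) / 5.5 = 89.27 (outside (0, 60))
Valid solutions in (0, 60): {23.82, 41.64} minutes.
The second occurrence is t = 41.64 minutes.
The hands form a 49-degree angle at 41.64 minutes past 6:00.

Final answer: 41.64 minutes past 6:00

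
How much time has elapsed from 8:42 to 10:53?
From 8:42 to 10:53:
(10 x 60 + 53) - (8 x 60 + 42) = 653 - 522 = 131 minutes
= 2 hours and 11 minutes

Final answer: 2 hours and 11 minutes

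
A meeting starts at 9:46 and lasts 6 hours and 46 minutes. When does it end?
Starting time: 9:46
Adding 46 minutes to 46 minutes: 46 + 46 = 92 minutes = 1 hour and 32 minutes
Adding 6 hours: 9 + 6 + 1 (carry) = 16 - 12 = 4
Final time: 4:32

Final answer: 4:32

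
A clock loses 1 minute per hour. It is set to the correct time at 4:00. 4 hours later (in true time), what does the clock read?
For every 60 true minutes, the faulty clock advances 60 - 1 = 59 minutes.
True elapsed: 4 hours = 240 minutes.
Faulty clock advances: 240 x 59/60 = 236 minutes (drift: 4 minutes behind).
Shown time: 4:00 + 236 minutes = 7:56.

Final answer: 7:56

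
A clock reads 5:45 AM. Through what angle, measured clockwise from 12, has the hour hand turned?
The hour hand moves 30 degrees per hour and 0.5 degrees per minute.
At 5:45: (5) x 30 + 45 x 0.5 = 150 + 22.5 = 172.5 degrees

Final answer: 172.5 degrees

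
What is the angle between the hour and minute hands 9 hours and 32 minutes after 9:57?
First find the time 9 hours and 32 minutes after 9:57.
Total minutes: 9 x 60 + 57 + 9 x 60 + 32 = 1169.
1169 mod 720 = 449 minutes = 7:29.
Now compute the angle at 7:29:
Hour hand: 7 x 30 + 29 x 0.5 = 224.5 degrees
Minute hand: 29 x 6 = 174 degrees
Difference: |224.5 - 174| = 50.5 degrees
The angle is 50.5 degrees

Final answer: 50.5 degrees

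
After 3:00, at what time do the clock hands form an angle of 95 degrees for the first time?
At t minutes past 3:00, the hour hand is at 30 x 3 + 0.5t degrees and the minute hand is at 6t degrees.
The smaller angle between them is 95 degrees when |30H - 5.5t| = 95 or |30H - 5.5t| = 265.
With H = 3, solve 30 x 3 - 5.5t = +/- target for each target:
  t = (30 x 3 - 95) / 5.5 = -0.91 (outside (0, 60))
  t = (30 x 3 + 95) / 5.5 = 33.64
  t = (30 x 3 - 265) / 5.5 = -31.82 (outside (0, 60))
  t = (30 x 3 + 265) / 5.5 = 64.55 (outside (0, 60))
Valid solutions in (0, 60): {33.64} minutes.
The first occurrence is t = 33.64 minutes.
The hands form a 95-degree angle at 33.64 minutes past 3:00.

Final answer: 33.64 minutes past 3:00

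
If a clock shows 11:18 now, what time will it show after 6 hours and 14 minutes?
Starting time: 11:18
Adding 14 minutes to 18 minutes: 18 + 14 = 32 minutes
Adding 6 hours: 11 + 6 = 17 - 12 = 5
Final time: 5:32

Final answer: 5:32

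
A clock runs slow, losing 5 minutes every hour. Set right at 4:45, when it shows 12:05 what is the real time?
For every 60 true minutes, the faulty clock advances 55 minutes, so 1 faulty-clock minute corresponds to 60/55 true minutes.
From 4:45 to 12:05 on the faulty dial is 440 minutes.
True elapsed: 440 x 60/55 = 480 minutes = 8 hours.
True time: 4:45 + 8 hours = 12:45.

Final answer: 12:45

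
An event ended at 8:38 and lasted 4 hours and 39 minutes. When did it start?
Starting time: 8:38 = 518 total minutes past 12:00
Subtracting: 4 hours and 39 minutes = 279 minutes
518 - 279 = 239 minutes
= 3 hours and 59 minutes past 12:00 = 3:59

Final answer: 3:59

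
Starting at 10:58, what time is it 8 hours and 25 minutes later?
Starting time: 10:58
Adding 25 minutes to 58 minutes: 58 + 25 = 83 minutes = 1 hour and 23 minutes
Adding 8 hours: 10 + 8 + 1 (carry) = 19 - 12 = 7
Final time: 7:23

Final answer: 7:23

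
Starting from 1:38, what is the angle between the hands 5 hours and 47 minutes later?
First find the time 5 hours and 47 minutes after 1:38.
Total minutes: 1 x 60 + 38 + 5 x 60 + 47 = 445.
445 mod 720 = 445 minutes = 7:25.
Now compute the angle at 7:25:
Hour hand: 7 x 30 + 25 x 0.5 = 222.5 degrees
Minute hand: 25 x 6 = 150 degrees
Difference: |222.5 - 150| = 72.5 degrees
The angle is 72.5 degrees

Final answer: 72.5 degrees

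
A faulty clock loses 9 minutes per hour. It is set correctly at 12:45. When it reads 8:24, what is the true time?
For every 60 true minutes, the faulty clock advances 51 minutes, so 1 faulty-clock minute corresponds to 60/51 true minutes.
From 12:45 to 8:24 on the faulty dial is 459 minutes.
True elapsed: 459 x 60/51 = 540 minutes = 9 hours.
True time: 12:45 + 9 hours = 9:45.

Final answer: 9:45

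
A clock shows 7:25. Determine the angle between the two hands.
Hour hand position: 7 x 30 + 25 x 0.5 = 222.5 degrees
Minute hand position: 25 x 6 = 150 degrees
Difference: |222.5 - 150| = 72.5 degrees
The angle between the hands is 72.5 degrees

Final answer: 72.5 degrees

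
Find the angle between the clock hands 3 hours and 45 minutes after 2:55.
First find the time 3 hours and 45 minutes after 2:55.
Total minutes: 2 x 60 + 55 + 3 x 60 + 45 = 400.
400 mod 720 = 400 minutes = 6:40.
Now compute the angle at 6:40:
Hour hand: 6 x 30 + 40 x 0.5 = 200 degrees
Minute hand: 40 x 6 = 240 degrees
Difference: |200 - 240| = 40 degrees
The angle is 40 degrees

Final answer: 40 degrees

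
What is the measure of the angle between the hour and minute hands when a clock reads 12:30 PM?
Hour hand position: 0 x 30 + 30 x 0.5 = 15 degrees
Minute hand position: 30 x 6 = 180 degrees
Difference: |15 - 180| = 165 degrees
The angle between the hands is 165 degrees

Final answer: 165 degrees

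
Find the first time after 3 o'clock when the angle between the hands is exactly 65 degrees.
At t minutes past 3:00, the hour hand is at 30 x 3 + 0.5t degrees and the minute hand is at 6t degrees.
The smaller angle between them is 65 degrees when |30H - 5.5t| = 65 or |30H - 5.5t| = 295.
With H = 3, solve 30 x 3 - 5.5t = +/- target for each target:
  t = (30 x 3 - 65) / 5.5 = 4.55
  t = (30 x 3 + 65) / 5.5 = 28.18
  t = (30 x 3 - 295) / 5.5 = -37.27 (outside (0, 60))
  t = (30 x 3 + 295) / 5.5 = 70 (outside (0, 60))
Valid solutions in (0, 60): {4.55, 28.18} minutes.
The first occurrence is t = 4.55 minutes.
The hands form a 65-degree angle at 4.55 minutes past 3:00.

Final answer: 4.55 minutes past 3:00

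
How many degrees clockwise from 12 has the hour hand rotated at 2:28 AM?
The hour hand moves 30 degrees per hour and 0.5 degrees per minute.
At 2:28: (2) x 30 + 28 x 0.5 = 60 + 14 = 74 degrees

Final answer: 74 degrees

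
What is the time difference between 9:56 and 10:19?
From 9:56 to 10:19:
(10 x 60 + 19) - (9 x 60 + 56) = 619 - 596 = 23 minutes
= 23 minutes

Final answer: 23 minutes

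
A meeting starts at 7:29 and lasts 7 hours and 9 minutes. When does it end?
Starting time: 7:29
Adding 9 minutes to 29 minutes: 29 + 9 = 38 minutes
Adding 7 hours: 7 + 7 = 14 - 12 = 2
Final time: 2:38

Final answer: 2:38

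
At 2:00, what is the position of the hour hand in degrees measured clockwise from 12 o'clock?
The hour hand moves 30 degrees per hour and 0.5 degrees per minute.
At 2:00: (2) x 30 + 0 x 0.5 = 60 + 0 = 60 degrees

Final answer: 60 degrees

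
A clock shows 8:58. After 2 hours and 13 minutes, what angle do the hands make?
First find the time 2 hours and 13 minutes after 8:58.
Total minutes: 8 x 60 + 58 + 2 x 60 + 13 = 671.
671 mod 720 = 671 minutes = 11:11.
Now compute the angle at 11:11:
Hour hand: 11 x 30 + 11 x 0.5 = 335.5 degrees
Minute hand: 11 x 6 = 66 degrees
Difference: |335.5 - 66| = 269.5 degrees
Smaller angle: 360 - 269.5 = 90.5 degrees

Final answer: 90.5 degrees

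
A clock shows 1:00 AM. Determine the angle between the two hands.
Hour hand position: 1 x 30 + 0 x 0.5 = 30 degrees
Minute hand position: 0 x 6 = 0 degrees
Difference: |30 - 0| = 30 degrees
The angle between the hands is 30 degrees

Final answer: 30 degrees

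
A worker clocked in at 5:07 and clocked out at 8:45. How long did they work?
From 5:07 to 8:45:
(8 x 60 + 45) - (5 x 60 + 7) = 525 - 307 = 218 minutes
= 3 hours and 38 minutes

Final answer: 3 hours and 38 minutes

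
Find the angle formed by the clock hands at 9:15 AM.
Hour hand position: 9 x 30 + 15 x 0.5 = 277.5 degrees
Minute hand position: 15 x 6 = 90 degrees
Difference: |277.5 - 90| = 187.5 degrees
Since 187.5 > 180, the smaller angle is 360 - 187.5 = 172.5 degrees

Final answer: 172.5 degrees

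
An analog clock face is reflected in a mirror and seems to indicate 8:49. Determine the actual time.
Reflection across the vertical (12-6) axis maps a hand at angle A degrees to (360 - A) degrees, which sends a reading of T minutes past 12:00 to (720 - T) minutes past 12:00.
Mirror reads 8:49 = 529 minutes past 12:00.
Actual time: (720 - 529) mod 720 = 191 minutes = 3:11.

Final answer: 3:11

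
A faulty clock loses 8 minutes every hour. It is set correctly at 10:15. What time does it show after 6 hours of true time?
For every 60 true minutes, the faulty clock advances 60 - 8 = 52 minutes.
True elapsed: 6 hours = 360 minutes.
Faulty clock advances: 360 x 52/60 = 312 minutes (drift: 48 minutes behind).
Shown time: 10:15 + 312 minutes = 3:27.

Final answer: 3:27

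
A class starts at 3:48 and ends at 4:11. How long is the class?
From 3:48 to 4:11:
(4 x 60 + 11) - (3 x 60 + 48) = 251 - 228 = 23 minutes
= 23 minutes

Final answer: 23 minutes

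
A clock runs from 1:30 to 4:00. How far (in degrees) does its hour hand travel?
The hour hand moves 0.5 degrees per minute.
Time elapsed: 4:00 - 1:30 = 150 minutes
Angular displacement: 150 x 0.5 = 75 degrees

Final answer: 75 degrees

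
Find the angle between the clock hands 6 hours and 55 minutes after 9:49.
First find the time 6 hours and 55 minutes after 9:49.
Total minutes: 9 x 60 + 49 + 6 x 60 + 55 = 1004.
1004 mod 720 = 284 minutes = 4:44.
Now compute the angle at 4:44:
Hour hand: 4 x 30 + 44 x 0.5 = 142 degrees
Minute hand: 44 x 6 = 264 degrees
Difference: |142 - 264| = 122 degrees
The angle is 122 degrees

Final answer: 122 degrees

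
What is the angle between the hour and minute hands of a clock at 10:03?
Hour hand position: 10 x 30 + 3 x 0.5 = 301.5 degrees
Minute hand position: 3 x 6 = 18 degrees
Difference: |301.5 - 18| = 283.5 degrees
Since 283.5 > 180, the smaller angle is 360 - 283.5 = 76.5 degrees

Final answer: 76.5 degrees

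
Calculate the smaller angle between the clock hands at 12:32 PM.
Hour hand position: 0 x 30 + 32 x 0.5 = 16 degrees
Minute hand position: 32 x 6 = 192 degrees
Difference: |16 - 192| = 176 degrees
The angle between the hands is 176 degrees

Final answer: 176 degrees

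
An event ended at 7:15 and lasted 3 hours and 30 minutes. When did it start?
Starting time: 7:15 = 435 total minutes past 12:00
Subtracting: 3 hours and 30 minutes = 210 minutes
435 - 210 = 225 minutes
= 3 hours and 45 minutes past 12:00 = 3:45

Final answer: 3:45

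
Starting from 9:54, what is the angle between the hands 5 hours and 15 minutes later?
First find the time 5 hours and 15 minutes after 9:54.
Total minutes: 9 x 60 + 54 + 5 x 60 + 15 = 909.
909 mod 720 = 189 minutes = 3:09.
Now compute the angle at 3:09:
Hour hand: 3 x 30 + 9 x 0.5 = 94.5 degrees
Minute hand: 9 x 6 = 54 degrees
Difference: |94.5 - 54| = 40.5 degrees
The angle is 40.5 degrees

Final answer: 40.5 degrees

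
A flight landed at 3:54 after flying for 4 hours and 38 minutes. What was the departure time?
Starting time: 3:54 = 234 total minutes past 12:00
Subtracting: 4 hours and 38 minutes = 278 minutes
234 - 278 = -44 (negative, add 12 hours = 720) = 676 minutes
= 11 hours and 16 minutes past 12:00 = 11:16

Final answer: 11:16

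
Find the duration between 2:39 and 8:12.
From 2:39 to 8:12:
(8 x 60 + 12) - (2 x 60 + 39) = 492 - 159 = 333 minutes
= 5 hours and 33 minutes

Final answer: 5 hours and 33 minutes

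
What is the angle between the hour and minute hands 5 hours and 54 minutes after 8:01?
First find the time 5 hours and 54 minutes after 8:01.
Total minutes: 8 x 60 + 1 + 5 x 60 + 54 = 835.
835 mod 720 = 115 minutes = 1:55.
Now compute the angle at 1:55:
Hour hand: 1 x 30 + 55 x 0.5 = 57.5 degrees
Minute hand: 55 x 6 = 330 degrees
Difference: |57.5 - 330| = 272.5 degrees
Smaller angle: 360 - 272.5 = 87.5 degrees

Final answer: 87.5 degrees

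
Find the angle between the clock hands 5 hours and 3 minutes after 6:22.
First find the time 5 hours and 3 minutes after 6:22.
Total minutes: 6 x 60 + 22 + 5 x 60 + 3 = 685.
685 mod 720 = 685 minutes = 11:25.
Now compute the angle at 11:25:
Hour hand: 11 x 30 + 25 x 0.5 = 342.5 degrees
Minute hand: 25 x 6 = 150 degrees
Difference: |342.5 - 150| = 192.5 degrees
Smaller angle: 360 - 192.5 = 167.5 degrees

Final answer: 167.5 degrees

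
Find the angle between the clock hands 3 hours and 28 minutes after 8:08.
First find the time 3 hours and 28 minutes after 8:08.
Total minutes: 8 x 60 + 8 + 3 x 60 + 28 = 696.
696 mod 720 = 696 minutes = 11:36.
Now compute the angle at 11:36:
Hour hand: 11 x 30 + 36 x 0.5 = 348 degrees
Minute hand: 36 x 6 = 216 degrees
Difference: |348 - 216| = 132 degrees
The angle is 132 degrees

Final answer: 132 degrees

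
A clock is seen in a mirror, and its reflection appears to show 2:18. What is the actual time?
Reflection across the vertical (12-6) axis maps a hand at angle A degrees to (360 - A) degrees, which sends a reading of T minutes past 12:00 to (720 - T) minutes past 12:00.
Mirror reads 2:18 = 138 minutes past 12:00.
Actual time: (720 - 138) mod 720 = 582 minutes = 9:42.

Final answer: 9:42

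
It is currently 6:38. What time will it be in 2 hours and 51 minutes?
Starting time: 6:38
Adding 51 minutes to 38 minutes: 38 + 51 = 89 minutes = 1 hour and 29 minutes
Adding 2 hours: 6 + 2 + 1 (carry) = 9
Final time: 9:29

Final answer: 9:29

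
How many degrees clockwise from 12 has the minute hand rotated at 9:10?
The minute hand moves 6 degrees per minute.
At 9:10: 10 x 6 = 60 degrees

Final answer: 60 degrees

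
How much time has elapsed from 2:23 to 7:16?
From 2:23 to 7:16:
(7 x 60 + 16) - (2 x 60 + 23) = 436 - 143 = 293 minutes
= 4 hours and 53 minutes

Final answer: 4 hours and 53 minutes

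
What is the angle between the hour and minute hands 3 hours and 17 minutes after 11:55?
First find the time 3 hours and 17 minutes after 11:55.
Total minutes: 11 x 60 + 55 + 3 x 60 + 17 = 912.
912 mod 720 = 192 minutes = 3:12.
Now compute the angle at 3:12:
Hour hand: 3 x 30 + 12 x 0.5 = 96 degrees
Minute hand: 12 x 6 = 72 degrees
Difference: |96 - 72| = 24 degrees
The angle is 24 degrees

Final answer: 24 degrees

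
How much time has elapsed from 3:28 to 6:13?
From 3:28 to 6:13:
(6 x 60 + 13) - (3 x 60 + 28) = 373 - 208 = 165 minutes
= 2 hours and 45 minutes

Final answer: 2 hours and 45 minutes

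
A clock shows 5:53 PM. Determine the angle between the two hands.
Hour hand position: 5 x 30 + 53 x 0.5 = 176.5 degrees
Minute hand position: 53 x 6 = 318 degrees
Difference: |176.5 - 318| = 141.5 degrees
The angle between the hands is 141.5 degrees

Final answer: 141.5 degrees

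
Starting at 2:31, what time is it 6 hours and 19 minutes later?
Starting time: 2:31
Adding 19 minutes to 31 minutes: 31 + 19 = 50 minutes
Adding 6 hours: 2 + 6 = 8
Final time: 8:50

Final answer: 8:50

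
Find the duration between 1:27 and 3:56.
From 1:27 to 3:56:
(3 x 60 + 56) - (1 x 60 + 27) = 236 - 87 = 149 minutes
= 2 hours and 29 minutes

Final answer: 2 hours and 29 minutes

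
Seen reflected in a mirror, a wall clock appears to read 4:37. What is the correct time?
Reflection across the vertical (12-6) axis maps a hand at angle A degrees to (360 - A) degrees, which sends a reading of T minutes past 12:00 to (720 - T) minutes past 12:00.
Mirror reads 4:37 = 277 minutes past 12:00.
Actual time: (720 - 277) mod 720 = 443 minutes = 7:23.

Final answer: 7:23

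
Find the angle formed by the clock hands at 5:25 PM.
Hour hand position: 5 x 30 + 25 x 0.5 = 162.5 degrees
Minute hand position: 25 x 6 = 150 degrees
Difference: |162.5 - 150| = 12.5 degrees
The angle between the hands is 12.5 degrees

Final answer: 12.5 degrees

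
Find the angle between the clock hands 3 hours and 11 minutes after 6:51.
First find the time 3 hours and 11 minutes after 6:51.
Total minutes: 6 x 60 + 51 + 3 x 60 + 11 = 602.
602 mod 720 = 602 minutes = 10:02.
Now compute the angle at 10:02:
Hour hand: 10 x 30 + 2 x 0.5 = 301 degrees
Minute hand: 2 x 6 = 12 degrees
Difference: |301 - 12| = 289 degrees
Smaller angle: 360 - 289 = 71 degrees

Final answer: 71 degrees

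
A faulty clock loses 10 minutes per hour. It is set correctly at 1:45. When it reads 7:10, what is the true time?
For every 60 true minutes, the faulty clock advances 50 minutes, so 1 faulty-clock minute corresponds to 60/50 true minutes.
From 1:45 to 7:10 on the faulty dial is 325 minutes.
True elapsed: 325 x 60/50 = 390 minutes = 6 hours and 30 minutes.
True time: 1:45 + 6 hours and 30 minutes = 8:15.

Final answer: 8:15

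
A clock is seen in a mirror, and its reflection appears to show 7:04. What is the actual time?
Reflection across the vertical (12-6) axis maps a hand at angle A degrees to (360 - A) degrees, which sends a reading of T minutes past 12:00 to (720 - T) minutes past 12:00.
Mirror reads 7:04 = 424 minutes past 12:00.
Actual time: (720 - 424) mod 720 = 296 minutes = 4:56.

Final answer: 4:56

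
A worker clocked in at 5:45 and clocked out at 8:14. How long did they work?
From 5:45 to 8:14:
(8 x 60 + 14) - (5 x 60 + 45) = 494 - 345 = 149 minutes
= 2 hours and 29 minutes

Final answer: 2 hours and 29 minutes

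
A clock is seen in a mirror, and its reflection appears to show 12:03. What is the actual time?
Reflection across the vertical (12-6) axis maps a hand at angle A degrees to (360 - A) degrees, which sends a reading of T minutes past 12:00 to (720 - T) minutes past 12:00.
Mirror reads 12:03 = 3 minutes past 12:00.
Actual time: (720 - 3) mod 720 = 717 minutes = 11:57.

Final answer: 11:57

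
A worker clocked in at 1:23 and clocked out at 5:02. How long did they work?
From 1:23 to 5:02:
(5 x 60 + 2) - (1 x 60 + 23) = 302 - 83 = 219 minutes
= 3 hours and 39 minutes

Final answer: 3 hours and 39 minutes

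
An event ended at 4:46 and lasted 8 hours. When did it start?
Starting time: 4:46 = 286 total minutes past 12:00
Subtracting: 8 hours = 480 minutes
286 - 480 = -194 (negative, add 12 hours = 720) = 526 minutes
= 8 hours and 46 minutes past 12:00 = 8:46

Final answer: 8:46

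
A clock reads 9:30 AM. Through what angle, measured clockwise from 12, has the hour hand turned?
The hour hand moves 30 degrees per hour and 0.5 degrees per minute.
At 9:30: (9) x 30 + 30 x 0.5 = 270 + 15 = 285 degrees

Final answer: 285 degrees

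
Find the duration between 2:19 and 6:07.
From 2:19 to 6:07:
(6 x 60 + 7) - (2 x 60 + 19) = 367 - 139 = 228 minutes
= 3 hours and 48 minutes

Final answer: 3 hours and 48 minutes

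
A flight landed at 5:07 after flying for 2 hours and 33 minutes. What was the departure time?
Starting time: 5:07 = 307 total minutes past 12:00
Subtracting: 2 hours and 33 minutes = 153 minutes
307 - 153 = 154 minutes
= 2 hours and 34 minutes past 12:00 = 2:34

Final answer: 2:34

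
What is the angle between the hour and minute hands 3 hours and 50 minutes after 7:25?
First find the time 3 hours and 50 minutes after 7:25.
Total minutes: 7 x 60 + 25 + 3 x 60 + 50 = 675.
675 mod 720 = 675 minutes = 11:15.
Now compute the angle at 11:15:
Hour hand: 11 x 30 + 15 x 0.5 = 337.5 degrees
Minute hand: 15 x 6 = 90 degrees
Difference: |337.5 - 90| = 247.5 degrees
Smaller angle: 360 - 247.5 = 112.5 degrees

Final answer: 112.5 degrees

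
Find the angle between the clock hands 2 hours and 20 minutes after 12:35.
First find the time 2 hours and 20 minutes after 12:35.
Total minutes: 12 x 60 + 35 + 2 x 60 + 20 = 895.
895 mod 720 = 175 minutes = 2:55.
Now compute the angle at 2:55:
Hour hand: 2 x 30 + 55 x 0.5 = 87.5 degrees
Minute hand: 55 x 6 = 330 degrees
Difference: |87.5 - 330| = 242.5 degrees
Smaller angle: 360 - 242.5 = 117.5 degrees

Final answer: 117.5 degrees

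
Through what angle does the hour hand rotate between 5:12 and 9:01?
The hour hand moves 0.5 degrees per minute.
Time elapsed: 9:01 - 5:12 = 229 minutes
Angular displacement: 229 x 0.5 = 114.5 degrees

Final answer: 114.5 degrees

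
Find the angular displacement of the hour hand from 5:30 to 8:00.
The hour hand moves 0.5 degrees per minute.
Time elapsed: 8:00 - 5:30 = 150 minutes
Angular displacement: 150 x 0.5 = 75 degrees

Final answer: 75 degrees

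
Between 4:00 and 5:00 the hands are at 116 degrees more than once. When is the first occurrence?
At t minutes past 4:00, the hour hand is at 30 x 4 + 0.5t degrees and the minute hand is at 6t degrees.
The smaller angle between them is 116 degrees when |30H - 5.5t| = 116 or |30H - 5.5t| = 244.
With H = 4, solve 30 x 4 - 5.5t = +/- target for each target:
  t = (30 x 4 - 116) / 5.5 = 0.73
  t = (30 x 4 + 116) / 5.5 = 42.91
  t = (30 x 4 - 244) / 5.5 = -22.55 (outside (0, 60))
  t = (30 x 4 + 244) / 5.5 = 66.18 (outside (0, 60))
Valid solutions in (0, 60): {0.73, 42.91} minutes.
The first occurrence is t = 0.73 minutes.
The hands form a 116-degree angle at 0.73 minutes past 4:00.

Final answer: 0.73 minutes past 4:00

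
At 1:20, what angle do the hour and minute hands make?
Hour hand position: 1 x 30 + 20 x 0.5 = 40 degrees
Minute hand position: 20 x 6 = 120 degrees
Difference: |40 - 120| = 80 degrees
The angle between the hands is 80 degrees

Final answer: 80 degrees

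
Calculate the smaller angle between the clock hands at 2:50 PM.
Hour hand position: 2 x 30 + 50 x 0.5 = 85 degrees
Minute hand position: 50 x 6 = 300 degrees
Difference: |85 - 300| = 215 degrees
Since 215 > 180, the smaller angle is 360 - 215 = 145 degrees

Final answer: 145 degrees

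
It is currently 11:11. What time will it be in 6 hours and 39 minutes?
Starting time: 11:11
Adding 39 minutes to 11 minutes: 11 + 39 = 50 minutes
Adding 6 hours: 11 + 6 = 17 - 12 = 5
Final time: 5:50

Final answer: 5:50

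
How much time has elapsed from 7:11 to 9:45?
From 7:11 to 9:45:
(9 x 60 + 45) - (7 x 60 + 11) = 585 - 431 = 154 minutes
= 2 hours and 34 minutes

Final answer: 2 hours and 34 minutes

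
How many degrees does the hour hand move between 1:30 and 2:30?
The hour hand moves 0.5 degrees per minute.
Time elapsed: 2:30 - 1:30 = 60 minutes
Angular displacement: 60 x 0.5 = 30 degrees

Final answer: 30 degrees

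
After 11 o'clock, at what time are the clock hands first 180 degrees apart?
For hands to be 180 degrees apart: |30H - 5.5t| = 180
With H = 11: t = (30 x 11 + 180)/5.5 = 92.73 or t = (30 x 11 - 180)/5.5 = 27.27
First valid solution (0 < t < 60): t = 27.27 minutes
The hands are opposite at 27.27 minutes past 11:00.

Final answer: 27.27 minutes past 11:00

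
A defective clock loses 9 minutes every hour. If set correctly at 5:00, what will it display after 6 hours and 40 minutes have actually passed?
For every 60 true minutes, the faulty clock advances 60 - 9 = 51 minutes.
True elapsed: 6 hours and 40 minutes = 400 minutes.
Faulty clock advances: 400 x 51/60 = 340 minutes (drift: 60 minutes behind).
Shown time: 5:00 + 340 minutes = 10:40.

Final answer: 10:40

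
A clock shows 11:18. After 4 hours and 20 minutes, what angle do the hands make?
First find the time 4 hours and 20 minutes after 11:18.
Total minutes: 11 x 60 + 18 + 4 x 60 + 20 = 938.
938 mod 720 = 218 minutes = 3:38.
Now compute the angle at 3:38:
Hour hand: 3 x 30 + 38 x 0.5 = 109 degrees
Minute hand: 38 x 6 = 228 degrees
Difference: |109 - 228| = 119 degrees
The angle is 119 degrees

Final answer: 119 degrees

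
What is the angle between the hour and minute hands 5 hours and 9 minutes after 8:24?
First find the time 5 hours and 9 minutes after 8:24.
Total minutes: 8 x 60 + 24 + 5 x 60 + 9 = 813.
813 mod 720 = 93 minutes = 1:33.
Now compute the angle at 1:33:
Hour hand: 1 x 30 + 33 x 0.5 = 46.5 degrees
Minute hand: 33 x 6 = 198 degrees
Difference: |46.5 - 198| = 151.5 degrees
The angle is 151.5 degrees

Final answer: 151.5 degrees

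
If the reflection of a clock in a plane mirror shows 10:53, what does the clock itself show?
Reflection across the vertical (12-6) axis maps a hand at angle A degrees to (360 - A) degrees, which sends a reading of T minutes past 12:00 to (720 - T) minutes past 12:00.
Mirror reads 10:53 = 653 minutes past 12:00.
Actual time: (720 - 653) mod 720 = 67 minutes = 1:07.

Final answer: 1:07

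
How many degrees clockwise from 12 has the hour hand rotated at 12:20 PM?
The hour hand moves 30 degrees per hour and 0.5 degrees per minute.
At 12:20: (0) x 30 + 20 x 0.5 = 0 + 10 = 10 degrees

Final answer: 10 degrees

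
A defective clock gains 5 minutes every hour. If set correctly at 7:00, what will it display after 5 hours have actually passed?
For every 60 true minutes, the faulty clock advances 60 + 5 = 65 minutes.
True elapsed: 5 hours = 300 minutes.
Faulty clock advances: 300 x 65/60 = 325 minutes (drift: 25 minutes ahead).
Shown time: 7:00 + 325 minutes = 12:25.

Final answer: 12:25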